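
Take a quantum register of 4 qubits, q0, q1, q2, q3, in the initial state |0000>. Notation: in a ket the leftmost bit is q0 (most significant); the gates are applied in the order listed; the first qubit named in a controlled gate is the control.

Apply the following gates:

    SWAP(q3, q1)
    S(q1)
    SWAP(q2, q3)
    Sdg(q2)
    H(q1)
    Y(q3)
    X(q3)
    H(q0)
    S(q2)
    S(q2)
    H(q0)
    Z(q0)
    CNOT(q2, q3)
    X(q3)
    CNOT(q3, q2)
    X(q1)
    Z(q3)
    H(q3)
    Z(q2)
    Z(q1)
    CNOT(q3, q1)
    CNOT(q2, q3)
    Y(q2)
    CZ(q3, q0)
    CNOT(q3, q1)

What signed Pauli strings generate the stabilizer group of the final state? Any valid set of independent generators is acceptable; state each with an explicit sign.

The stabilizer group can be generated by -IXII, -IIIX, +ZIII, +IIZI, among other valid generating sets.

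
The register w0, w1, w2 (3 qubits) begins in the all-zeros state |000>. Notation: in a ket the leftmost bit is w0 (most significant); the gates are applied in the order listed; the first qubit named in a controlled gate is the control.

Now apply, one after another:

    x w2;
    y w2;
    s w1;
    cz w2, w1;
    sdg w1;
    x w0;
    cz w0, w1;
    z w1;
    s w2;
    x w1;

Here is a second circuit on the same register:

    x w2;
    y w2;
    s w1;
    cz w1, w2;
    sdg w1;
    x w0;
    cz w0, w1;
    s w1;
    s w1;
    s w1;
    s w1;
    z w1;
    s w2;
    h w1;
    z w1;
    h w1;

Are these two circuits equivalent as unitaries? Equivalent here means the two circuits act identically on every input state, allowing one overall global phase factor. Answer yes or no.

Yes: on every input state the two circuits agree up to one overall phase factor.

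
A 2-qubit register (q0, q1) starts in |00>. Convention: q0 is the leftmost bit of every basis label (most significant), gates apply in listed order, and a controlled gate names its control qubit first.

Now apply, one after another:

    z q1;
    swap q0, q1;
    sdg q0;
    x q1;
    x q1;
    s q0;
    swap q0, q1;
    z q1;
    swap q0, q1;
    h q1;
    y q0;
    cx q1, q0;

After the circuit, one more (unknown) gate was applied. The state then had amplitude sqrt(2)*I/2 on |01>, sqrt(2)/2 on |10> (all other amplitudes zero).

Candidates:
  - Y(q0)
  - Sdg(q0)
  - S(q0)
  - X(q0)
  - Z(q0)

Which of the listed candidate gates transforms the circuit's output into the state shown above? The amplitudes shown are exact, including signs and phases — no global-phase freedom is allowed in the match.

The applied gate was Sdg(q0). Key observation: the block from step 1 through step 8 cancels to the identity and can be dropped.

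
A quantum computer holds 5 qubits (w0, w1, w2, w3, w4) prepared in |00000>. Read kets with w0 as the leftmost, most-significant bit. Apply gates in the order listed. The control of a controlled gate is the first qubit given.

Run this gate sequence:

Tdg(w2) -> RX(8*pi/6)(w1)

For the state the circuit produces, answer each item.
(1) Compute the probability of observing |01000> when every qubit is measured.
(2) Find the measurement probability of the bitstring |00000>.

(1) Outcome |01000> occurs with probability 3/4.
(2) The probability of measuring |00000> is 1/4.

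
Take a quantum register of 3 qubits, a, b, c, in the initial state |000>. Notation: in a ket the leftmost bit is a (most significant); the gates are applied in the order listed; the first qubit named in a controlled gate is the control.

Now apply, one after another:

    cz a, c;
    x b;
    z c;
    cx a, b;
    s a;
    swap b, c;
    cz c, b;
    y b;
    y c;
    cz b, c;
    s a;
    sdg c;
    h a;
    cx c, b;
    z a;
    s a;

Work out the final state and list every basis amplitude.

The resulting statevector has amplitude sqrt(2)/2 on |010>, -sqrt(2)*I/2 on |110>, and 0 on every other basis state.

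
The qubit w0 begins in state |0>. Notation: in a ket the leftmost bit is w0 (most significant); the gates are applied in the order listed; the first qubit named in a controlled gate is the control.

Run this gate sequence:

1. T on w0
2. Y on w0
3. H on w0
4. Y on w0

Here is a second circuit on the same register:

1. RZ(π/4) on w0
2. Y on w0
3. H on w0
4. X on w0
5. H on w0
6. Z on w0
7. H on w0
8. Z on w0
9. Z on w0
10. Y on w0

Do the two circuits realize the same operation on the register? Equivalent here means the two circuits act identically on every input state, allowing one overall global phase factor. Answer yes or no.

Yes, they are equivalent — the unitaries differ by at most a global phase.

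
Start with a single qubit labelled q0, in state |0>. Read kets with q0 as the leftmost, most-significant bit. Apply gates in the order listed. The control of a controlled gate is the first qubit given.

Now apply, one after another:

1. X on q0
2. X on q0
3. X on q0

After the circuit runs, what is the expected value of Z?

In the final state, Z has expectation -1.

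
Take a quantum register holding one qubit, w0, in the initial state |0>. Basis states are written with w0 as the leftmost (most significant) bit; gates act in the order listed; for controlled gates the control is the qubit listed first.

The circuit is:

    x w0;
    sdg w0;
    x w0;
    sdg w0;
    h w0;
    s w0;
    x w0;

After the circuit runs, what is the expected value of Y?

The observable Y averages to -1.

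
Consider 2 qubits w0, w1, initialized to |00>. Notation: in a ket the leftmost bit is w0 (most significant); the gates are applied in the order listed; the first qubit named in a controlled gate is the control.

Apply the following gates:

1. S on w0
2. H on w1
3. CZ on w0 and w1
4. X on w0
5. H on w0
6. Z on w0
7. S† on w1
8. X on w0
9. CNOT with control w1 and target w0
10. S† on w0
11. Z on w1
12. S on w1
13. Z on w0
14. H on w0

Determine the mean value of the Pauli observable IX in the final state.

In the final state, IX has expectation -1.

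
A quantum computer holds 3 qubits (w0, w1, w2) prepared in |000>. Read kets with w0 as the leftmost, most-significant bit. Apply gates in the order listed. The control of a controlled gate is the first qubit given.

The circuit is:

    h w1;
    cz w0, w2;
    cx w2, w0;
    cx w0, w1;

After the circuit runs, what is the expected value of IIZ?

The expectation value of IIZ is 1.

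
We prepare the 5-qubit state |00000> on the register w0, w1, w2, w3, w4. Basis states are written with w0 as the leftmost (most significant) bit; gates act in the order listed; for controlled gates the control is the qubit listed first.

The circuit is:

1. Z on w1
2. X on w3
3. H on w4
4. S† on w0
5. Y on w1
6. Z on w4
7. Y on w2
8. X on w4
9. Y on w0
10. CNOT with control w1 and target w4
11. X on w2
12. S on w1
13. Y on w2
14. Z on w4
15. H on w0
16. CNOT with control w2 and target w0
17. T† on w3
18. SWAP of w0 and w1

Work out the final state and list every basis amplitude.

The resulting statevector has amplitude -exp(I*pi/4)/2 on |10110>, -exp(I*pi/4)/2 on |10111>, exp(I*pi/4)/2 on |11110>, exp(I*pi/4)/2 on |11111>, and 0 on every other basis state.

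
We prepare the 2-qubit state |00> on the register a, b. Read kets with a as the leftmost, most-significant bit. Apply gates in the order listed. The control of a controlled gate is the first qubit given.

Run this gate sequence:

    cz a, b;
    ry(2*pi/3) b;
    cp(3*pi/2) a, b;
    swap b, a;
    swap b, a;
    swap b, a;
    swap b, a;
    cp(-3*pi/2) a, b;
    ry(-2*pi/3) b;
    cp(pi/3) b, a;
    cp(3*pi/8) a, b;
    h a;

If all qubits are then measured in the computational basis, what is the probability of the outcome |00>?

The probability of measuring |00> is 1/2. Key observation: the block from step 2 through step 9 cancels to the identity and can be dropped.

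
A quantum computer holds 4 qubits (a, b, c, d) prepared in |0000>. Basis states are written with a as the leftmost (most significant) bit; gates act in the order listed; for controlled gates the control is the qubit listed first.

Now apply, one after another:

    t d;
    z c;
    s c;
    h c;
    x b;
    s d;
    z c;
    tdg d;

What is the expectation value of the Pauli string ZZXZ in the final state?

The expectation value of ZZXZ is 1.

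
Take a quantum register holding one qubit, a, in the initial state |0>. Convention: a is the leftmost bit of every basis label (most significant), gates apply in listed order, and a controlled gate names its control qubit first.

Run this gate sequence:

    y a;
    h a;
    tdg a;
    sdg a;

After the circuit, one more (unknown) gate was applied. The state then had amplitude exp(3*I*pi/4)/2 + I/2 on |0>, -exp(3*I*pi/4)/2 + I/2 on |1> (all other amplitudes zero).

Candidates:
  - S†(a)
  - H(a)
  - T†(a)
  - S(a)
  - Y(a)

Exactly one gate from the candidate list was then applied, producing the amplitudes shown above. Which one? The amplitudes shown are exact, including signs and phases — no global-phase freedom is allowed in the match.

It was H(a) that produced the state shown.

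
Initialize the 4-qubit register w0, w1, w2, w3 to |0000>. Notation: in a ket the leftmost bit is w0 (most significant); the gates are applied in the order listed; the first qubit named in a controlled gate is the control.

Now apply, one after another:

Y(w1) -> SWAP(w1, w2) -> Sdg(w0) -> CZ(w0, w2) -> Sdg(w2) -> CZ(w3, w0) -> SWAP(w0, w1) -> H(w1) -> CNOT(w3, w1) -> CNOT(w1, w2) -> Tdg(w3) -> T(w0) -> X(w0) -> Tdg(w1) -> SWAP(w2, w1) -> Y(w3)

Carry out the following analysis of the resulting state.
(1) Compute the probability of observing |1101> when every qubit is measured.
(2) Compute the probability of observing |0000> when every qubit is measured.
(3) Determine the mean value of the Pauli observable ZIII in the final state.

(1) The probability of measuring |1101> is 1/2.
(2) A full measurement returns |0000> with probability 0.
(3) The expectation value of ZIII is -1.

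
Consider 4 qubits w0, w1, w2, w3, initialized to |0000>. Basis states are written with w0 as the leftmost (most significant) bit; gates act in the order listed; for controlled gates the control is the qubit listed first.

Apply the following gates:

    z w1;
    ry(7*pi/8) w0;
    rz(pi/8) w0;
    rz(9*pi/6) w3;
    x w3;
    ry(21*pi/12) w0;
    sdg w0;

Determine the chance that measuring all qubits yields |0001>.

Outcome |0001> occurs with probability 5/8 - sqrt(2*sqrt(2) + 4)/8.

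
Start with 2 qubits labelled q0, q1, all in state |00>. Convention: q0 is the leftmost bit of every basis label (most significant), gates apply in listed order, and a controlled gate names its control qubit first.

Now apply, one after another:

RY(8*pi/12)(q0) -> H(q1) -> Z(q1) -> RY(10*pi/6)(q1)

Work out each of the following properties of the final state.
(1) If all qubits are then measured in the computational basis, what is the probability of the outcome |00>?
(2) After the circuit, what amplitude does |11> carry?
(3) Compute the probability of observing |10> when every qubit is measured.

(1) Outcome |00> occurs with probability 1/8 - sqrt(3)/16.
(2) The final state's coefficient on |11> equals sqrt(6)/8 + 3*sqrt(2)/8.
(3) A full measurement returns |10> with probability 3/8 - 3*sqrt(3)/16.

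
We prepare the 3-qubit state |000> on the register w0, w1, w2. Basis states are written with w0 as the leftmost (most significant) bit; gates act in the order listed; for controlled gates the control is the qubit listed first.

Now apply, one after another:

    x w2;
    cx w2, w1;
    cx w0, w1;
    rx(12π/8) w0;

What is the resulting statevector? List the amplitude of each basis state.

The resulting statevector has amplitude -sqrt(2)/2 on |011>, -sqrt(2)*I/2 on |111>, and 0 on every other basis state.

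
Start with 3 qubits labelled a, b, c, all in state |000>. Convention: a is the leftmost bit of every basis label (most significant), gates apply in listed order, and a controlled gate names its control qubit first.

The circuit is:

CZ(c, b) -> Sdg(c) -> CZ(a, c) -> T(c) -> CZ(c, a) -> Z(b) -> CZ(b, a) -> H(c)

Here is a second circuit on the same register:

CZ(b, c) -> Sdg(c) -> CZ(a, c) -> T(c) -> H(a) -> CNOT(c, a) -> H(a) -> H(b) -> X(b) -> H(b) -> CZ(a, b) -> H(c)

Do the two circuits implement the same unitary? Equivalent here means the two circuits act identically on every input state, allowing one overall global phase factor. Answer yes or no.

Yes — the two circuits implement the same unitary up to a global phase.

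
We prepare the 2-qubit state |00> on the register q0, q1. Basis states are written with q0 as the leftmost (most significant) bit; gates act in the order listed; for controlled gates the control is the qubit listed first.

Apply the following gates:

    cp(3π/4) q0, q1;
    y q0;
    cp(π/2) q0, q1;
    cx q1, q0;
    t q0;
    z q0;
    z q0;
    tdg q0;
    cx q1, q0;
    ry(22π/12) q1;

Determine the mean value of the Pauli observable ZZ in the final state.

The observable ZZ averages to -sqrt(3)/2.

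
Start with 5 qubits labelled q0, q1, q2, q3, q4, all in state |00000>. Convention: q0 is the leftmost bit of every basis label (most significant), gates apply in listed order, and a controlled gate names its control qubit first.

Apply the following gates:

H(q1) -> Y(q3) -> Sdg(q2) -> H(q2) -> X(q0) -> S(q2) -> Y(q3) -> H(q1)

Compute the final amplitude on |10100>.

The amplitude on |10100> is sqrt(2)*I/2.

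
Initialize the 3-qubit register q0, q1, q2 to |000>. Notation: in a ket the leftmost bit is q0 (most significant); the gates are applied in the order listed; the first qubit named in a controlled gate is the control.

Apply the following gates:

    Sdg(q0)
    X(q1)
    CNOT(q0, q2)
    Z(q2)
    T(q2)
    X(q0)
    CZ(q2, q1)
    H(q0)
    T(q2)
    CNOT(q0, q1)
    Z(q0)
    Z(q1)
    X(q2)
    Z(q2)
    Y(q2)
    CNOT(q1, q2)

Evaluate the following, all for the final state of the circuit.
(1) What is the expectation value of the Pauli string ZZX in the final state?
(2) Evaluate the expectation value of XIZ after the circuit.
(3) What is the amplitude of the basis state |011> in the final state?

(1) In the final state, ZZX has expectation 0.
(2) In the final state, XIZ has expectation 0.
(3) The final state's coefficient on |011> equals -sqrt(2)*I/2.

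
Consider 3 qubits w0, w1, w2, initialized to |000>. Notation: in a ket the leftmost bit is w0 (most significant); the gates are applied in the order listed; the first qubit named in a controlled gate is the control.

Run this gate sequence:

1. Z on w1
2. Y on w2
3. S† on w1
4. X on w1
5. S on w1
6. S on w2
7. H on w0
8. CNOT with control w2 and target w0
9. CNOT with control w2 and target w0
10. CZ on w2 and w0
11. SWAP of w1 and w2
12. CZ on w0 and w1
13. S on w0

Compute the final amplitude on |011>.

The amplitude on |011> is -sqrt(2)*I/2. Key observation: steps 8-9 multiply out to the identity, so the circuit reduces to the remaining gates.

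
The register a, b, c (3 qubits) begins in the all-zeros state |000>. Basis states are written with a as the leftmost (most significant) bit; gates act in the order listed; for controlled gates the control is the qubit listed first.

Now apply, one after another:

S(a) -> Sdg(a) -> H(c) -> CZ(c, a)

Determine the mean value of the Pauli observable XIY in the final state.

In the final state, XIY has expectation 0. Key observation: steps 1-2 multiply out to the identity, so the circuit reduces to the remaining gates.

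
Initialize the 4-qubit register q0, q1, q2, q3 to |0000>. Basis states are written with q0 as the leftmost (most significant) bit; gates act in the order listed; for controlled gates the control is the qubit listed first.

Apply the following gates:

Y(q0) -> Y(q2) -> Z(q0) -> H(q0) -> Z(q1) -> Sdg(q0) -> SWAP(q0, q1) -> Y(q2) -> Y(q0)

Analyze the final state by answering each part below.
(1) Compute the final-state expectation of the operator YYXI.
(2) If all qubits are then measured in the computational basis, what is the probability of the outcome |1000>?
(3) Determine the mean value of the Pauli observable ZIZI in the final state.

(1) In the final state, YYXI has expectation 0.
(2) The probability of measuring |1000> is 1/2.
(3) The observable ZIZI averages to -1.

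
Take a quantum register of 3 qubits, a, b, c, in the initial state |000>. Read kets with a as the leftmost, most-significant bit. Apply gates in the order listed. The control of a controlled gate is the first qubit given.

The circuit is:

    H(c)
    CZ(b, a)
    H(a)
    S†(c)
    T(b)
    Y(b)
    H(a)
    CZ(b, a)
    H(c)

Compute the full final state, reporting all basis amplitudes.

After the circuit, the state carries amplitude 1/2 + I/2 on |010>, -1/2 + I/2 on |011>, and 0 on every other basis state.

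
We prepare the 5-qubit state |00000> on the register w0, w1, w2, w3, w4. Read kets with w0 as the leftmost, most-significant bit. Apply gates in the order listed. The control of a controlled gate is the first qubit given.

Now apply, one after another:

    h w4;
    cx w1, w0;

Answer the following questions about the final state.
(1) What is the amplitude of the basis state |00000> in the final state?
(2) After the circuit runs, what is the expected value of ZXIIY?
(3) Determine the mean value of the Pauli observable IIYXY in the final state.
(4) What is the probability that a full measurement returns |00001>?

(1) The final state's coefficient on |00000> equals sqrt(2)/2.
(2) In the final state, ZXIIY has expectation 0.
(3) The expectation value of IIYXY is 0.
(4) The probability of measuring |00001> is 1/2.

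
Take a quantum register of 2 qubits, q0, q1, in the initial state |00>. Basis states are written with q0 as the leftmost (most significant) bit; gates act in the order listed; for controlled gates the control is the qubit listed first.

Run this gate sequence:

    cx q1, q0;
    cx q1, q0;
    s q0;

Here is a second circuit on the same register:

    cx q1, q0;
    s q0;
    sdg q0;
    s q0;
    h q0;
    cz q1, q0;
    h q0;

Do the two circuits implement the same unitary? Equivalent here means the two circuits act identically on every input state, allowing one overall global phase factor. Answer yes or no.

No, they are not equivalent — no single phase factor reconciles the two unitaries.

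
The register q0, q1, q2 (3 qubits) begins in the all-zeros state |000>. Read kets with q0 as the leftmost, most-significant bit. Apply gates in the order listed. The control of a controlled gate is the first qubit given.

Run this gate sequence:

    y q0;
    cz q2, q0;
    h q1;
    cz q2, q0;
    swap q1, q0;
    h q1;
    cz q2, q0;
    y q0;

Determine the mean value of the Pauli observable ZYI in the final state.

In the final state, ZYI has expectation 0.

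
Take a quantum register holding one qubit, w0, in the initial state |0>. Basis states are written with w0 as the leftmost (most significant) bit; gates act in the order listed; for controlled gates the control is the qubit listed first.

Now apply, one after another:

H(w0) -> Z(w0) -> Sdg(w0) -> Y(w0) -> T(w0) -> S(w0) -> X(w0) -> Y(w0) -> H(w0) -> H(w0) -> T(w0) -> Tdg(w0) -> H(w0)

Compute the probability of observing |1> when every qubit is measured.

Outcome |1> occurs with probability 1/2 - sqrt(2)/4.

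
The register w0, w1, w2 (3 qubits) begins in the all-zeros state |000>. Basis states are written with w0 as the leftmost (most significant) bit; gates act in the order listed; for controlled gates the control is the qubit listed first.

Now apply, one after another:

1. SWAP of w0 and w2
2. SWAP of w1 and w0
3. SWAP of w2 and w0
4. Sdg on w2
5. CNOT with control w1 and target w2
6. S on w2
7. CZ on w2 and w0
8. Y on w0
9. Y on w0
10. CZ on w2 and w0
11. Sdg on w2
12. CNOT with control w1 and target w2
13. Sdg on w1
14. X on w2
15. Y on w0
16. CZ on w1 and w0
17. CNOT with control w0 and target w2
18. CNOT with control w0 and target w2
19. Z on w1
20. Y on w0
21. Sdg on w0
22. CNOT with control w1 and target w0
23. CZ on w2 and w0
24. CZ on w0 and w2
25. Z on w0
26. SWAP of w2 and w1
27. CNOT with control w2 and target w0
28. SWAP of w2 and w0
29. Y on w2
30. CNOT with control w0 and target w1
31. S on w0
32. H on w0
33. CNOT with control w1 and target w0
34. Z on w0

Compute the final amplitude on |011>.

The final state's coefficient on |011> equals sqrt(2)*I/2. Key observation: steps 5-12 multiply out to the identity, so the circuit reduces to the remaining gates.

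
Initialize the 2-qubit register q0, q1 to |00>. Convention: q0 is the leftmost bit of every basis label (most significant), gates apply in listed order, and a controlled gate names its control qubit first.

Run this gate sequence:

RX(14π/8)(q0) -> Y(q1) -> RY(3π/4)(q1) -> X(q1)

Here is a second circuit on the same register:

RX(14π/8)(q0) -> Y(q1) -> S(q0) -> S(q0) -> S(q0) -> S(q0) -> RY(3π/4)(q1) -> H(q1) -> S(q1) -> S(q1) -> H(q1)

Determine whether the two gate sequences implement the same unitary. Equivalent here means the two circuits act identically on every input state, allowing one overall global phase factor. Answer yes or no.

Yes: on every input state the two circuits agree up to one overall phase factor.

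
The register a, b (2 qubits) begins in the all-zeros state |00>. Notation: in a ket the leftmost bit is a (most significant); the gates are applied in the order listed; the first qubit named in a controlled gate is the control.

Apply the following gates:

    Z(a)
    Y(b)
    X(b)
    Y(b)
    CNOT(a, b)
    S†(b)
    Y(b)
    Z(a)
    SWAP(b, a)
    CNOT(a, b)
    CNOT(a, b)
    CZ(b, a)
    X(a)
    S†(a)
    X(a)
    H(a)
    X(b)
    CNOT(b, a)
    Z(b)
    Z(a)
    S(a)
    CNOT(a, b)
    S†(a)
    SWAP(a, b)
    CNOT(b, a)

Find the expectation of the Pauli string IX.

The observable IX averages to -1.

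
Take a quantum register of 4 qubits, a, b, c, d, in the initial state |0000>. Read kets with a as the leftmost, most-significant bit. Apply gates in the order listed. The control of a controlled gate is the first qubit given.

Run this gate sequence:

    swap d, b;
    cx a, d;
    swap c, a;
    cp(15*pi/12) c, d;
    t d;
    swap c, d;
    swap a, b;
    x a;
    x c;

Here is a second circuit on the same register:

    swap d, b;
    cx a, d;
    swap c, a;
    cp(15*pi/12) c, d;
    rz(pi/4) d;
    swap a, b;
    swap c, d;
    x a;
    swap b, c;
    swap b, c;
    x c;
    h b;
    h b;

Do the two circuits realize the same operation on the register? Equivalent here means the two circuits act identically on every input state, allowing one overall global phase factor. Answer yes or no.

Yes — the two circuits implement the same unitary up to a global phase.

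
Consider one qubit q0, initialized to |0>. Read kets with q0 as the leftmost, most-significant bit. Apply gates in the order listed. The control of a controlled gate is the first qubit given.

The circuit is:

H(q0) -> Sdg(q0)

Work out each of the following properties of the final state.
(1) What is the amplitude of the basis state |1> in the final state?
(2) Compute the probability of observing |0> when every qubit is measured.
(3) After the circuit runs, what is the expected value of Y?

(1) |1> carries amplitude -sqrt(2)*I/2 in the final state.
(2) Outcome |0> occurs with probability 1/2.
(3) The expectation value of Y is -1.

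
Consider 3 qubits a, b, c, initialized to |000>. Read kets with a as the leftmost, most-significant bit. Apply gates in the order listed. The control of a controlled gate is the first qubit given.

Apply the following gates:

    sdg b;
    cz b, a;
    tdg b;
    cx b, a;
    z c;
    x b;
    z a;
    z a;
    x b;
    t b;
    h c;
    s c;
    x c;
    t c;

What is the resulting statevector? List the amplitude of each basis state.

After the circuit, the state carries amplitude sqrt(2)*I/2 on |000>, sqrt(2)*exp(I*pi/4)/2 on |001>, and 0 on every other basis state. Key observation: the block from step 6 through step 9 cancels to the identity and can be dropped.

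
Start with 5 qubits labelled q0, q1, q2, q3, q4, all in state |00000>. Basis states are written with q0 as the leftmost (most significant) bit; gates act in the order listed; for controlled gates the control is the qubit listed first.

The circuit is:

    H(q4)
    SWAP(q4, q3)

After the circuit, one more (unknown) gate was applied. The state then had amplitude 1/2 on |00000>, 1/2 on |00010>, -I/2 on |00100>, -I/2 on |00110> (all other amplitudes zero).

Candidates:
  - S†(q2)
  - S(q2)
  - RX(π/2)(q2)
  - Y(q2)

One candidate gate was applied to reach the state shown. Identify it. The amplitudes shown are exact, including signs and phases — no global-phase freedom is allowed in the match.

The unique candidate consistent with the amplitudes is RX(π/2)(q2).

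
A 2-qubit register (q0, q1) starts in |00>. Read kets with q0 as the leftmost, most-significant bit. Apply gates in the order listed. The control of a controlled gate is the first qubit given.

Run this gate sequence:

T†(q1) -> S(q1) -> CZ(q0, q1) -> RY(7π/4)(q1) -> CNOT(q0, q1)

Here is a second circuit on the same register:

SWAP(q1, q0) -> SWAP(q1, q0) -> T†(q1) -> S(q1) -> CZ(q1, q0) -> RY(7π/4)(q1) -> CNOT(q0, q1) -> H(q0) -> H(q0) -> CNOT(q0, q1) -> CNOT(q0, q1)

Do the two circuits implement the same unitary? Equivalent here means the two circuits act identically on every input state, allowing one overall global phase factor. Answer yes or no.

Yes, they are equivalent — the unitaries differ by at most a global phase.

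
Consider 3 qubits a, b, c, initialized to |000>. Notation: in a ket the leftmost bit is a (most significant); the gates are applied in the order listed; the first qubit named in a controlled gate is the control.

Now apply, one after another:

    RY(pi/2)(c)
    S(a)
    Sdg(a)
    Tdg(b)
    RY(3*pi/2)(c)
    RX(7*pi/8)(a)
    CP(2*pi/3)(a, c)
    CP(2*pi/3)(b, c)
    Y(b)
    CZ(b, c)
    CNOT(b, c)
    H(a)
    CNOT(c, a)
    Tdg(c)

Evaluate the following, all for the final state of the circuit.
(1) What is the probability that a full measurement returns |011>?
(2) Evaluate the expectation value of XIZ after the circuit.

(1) A full measurement returns |011> with probability 1/2. Key observation: the block from step 2 through step 3 cancels to the identity and can be dropped.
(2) The observable XIZ averages to sqrt(sqrt(2) + 2)/2.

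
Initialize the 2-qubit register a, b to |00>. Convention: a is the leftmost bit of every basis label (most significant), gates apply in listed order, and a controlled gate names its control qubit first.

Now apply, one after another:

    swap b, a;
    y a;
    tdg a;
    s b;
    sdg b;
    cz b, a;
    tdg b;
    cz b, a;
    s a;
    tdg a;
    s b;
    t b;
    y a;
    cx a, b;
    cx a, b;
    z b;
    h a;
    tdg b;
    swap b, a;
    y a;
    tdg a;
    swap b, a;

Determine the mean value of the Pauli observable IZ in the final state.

The observable IZ averages to -1. Key observation: steps 4-5 multiply out to the identity, so the circuit reduces to the remaining gates.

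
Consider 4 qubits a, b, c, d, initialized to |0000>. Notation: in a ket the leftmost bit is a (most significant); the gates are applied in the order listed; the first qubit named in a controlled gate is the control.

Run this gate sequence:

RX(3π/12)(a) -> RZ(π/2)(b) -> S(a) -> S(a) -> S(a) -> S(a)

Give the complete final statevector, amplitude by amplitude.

The final amplitudes are -sqrt(sqrt(2) + 2)*exp(3*I*pi/4)/2 on |0000>, -sqrt(2 - sqrt(2))*exp(I*pi/4)/2 on |1000>, and 0 on every other basis state. Key observation: the block from step 3 through step 6 cancels to the identity and can be dropped.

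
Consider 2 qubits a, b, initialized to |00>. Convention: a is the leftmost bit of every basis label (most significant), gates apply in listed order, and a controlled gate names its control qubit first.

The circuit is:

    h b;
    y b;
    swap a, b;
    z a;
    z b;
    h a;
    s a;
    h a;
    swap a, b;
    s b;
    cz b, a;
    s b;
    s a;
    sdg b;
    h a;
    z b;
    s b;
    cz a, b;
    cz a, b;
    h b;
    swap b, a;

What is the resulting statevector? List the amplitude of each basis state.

After the circuit, the state carries amplitude -sqrt(2)*I/2 on |00>, -sqrt(2)*I/2 on |01>, 0 on |10>, 0 on |11>.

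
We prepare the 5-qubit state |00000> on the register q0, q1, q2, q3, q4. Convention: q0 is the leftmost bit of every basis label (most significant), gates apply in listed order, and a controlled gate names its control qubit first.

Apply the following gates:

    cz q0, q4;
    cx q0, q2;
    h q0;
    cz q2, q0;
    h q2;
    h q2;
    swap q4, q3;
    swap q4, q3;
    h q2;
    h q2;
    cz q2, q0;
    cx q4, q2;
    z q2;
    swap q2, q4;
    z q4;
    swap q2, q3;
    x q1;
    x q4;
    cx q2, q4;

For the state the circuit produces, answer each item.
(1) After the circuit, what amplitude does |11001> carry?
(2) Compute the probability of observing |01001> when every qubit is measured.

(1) |11001> carries amplitude sqrt(2)/2 in the final state. Key observation: gates 4-11 undo each other exactly, leaving only the rest of the circuit to track.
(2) A full measurement returns |01001> with probability 1/2.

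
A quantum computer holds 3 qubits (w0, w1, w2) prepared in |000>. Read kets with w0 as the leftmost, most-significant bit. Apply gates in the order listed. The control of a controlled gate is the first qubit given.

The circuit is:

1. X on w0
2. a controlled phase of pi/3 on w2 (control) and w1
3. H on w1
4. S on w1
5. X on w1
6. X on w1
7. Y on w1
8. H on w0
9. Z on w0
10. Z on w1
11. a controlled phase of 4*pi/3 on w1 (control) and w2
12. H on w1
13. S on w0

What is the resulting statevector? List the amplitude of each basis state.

The resulting statevector has amplitude sqrt(2)*(1 - I)/4 on |000>, 0 on |001>, sqrt(2)*(1 + I)/4 on |010>, 0 on |011>, sqrt(2)*(1 + I)/4 on |100>, 0 on |101>, sqrt(2)*(-1 + I)/4 on |110>, 0 on |111>. Key observation: gates 5-6 undo each other exactly, leaving only the rest of the circuit to track.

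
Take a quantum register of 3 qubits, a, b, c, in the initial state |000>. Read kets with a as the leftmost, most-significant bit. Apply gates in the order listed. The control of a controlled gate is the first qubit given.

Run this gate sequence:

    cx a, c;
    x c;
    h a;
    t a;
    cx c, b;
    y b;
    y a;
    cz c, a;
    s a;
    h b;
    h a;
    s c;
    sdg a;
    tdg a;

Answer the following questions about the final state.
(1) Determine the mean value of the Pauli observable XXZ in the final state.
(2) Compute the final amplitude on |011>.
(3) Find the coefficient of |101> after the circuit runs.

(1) The observable XXZ averages to 1/2.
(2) |011> carries amplitude sqrt(2)*(1 - exp(3*I*pi/4))/4 in the final state.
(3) The final state's coefficient on |101> equals sqrt(2)*(-1 + exp(I*pi/4))/4.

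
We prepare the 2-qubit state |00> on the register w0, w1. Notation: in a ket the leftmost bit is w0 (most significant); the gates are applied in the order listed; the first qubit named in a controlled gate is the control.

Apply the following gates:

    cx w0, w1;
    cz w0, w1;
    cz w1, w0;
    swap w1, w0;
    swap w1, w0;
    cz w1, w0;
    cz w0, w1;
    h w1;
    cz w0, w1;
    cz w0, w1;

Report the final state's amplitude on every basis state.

After the circuit, the state carries amplitude sqrt(2)/2 on |00>, sqrt(2)/2 on |01>, 0 on |10>, 0 on |11>. Key observation: the block from step 2 through step 7 cancels to the identity and can be dropped.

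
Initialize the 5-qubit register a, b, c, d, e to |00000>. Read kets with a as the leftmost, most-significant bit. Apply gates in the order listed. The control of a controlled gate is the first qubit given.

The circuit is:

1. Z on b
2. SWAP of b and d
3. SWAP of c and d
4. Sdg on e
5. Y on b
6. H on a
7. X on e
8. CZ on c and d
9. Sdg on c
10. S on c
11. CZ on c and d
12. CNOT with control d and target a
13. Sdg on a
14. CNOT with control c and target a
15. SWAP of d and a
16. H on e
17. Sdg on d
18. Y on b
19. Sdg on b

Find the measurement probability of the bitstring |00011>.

A full measurement returns |00011> with probability 1/4. Key observation: the block from step 8 through step 11 cancels to the identity and can be dropped.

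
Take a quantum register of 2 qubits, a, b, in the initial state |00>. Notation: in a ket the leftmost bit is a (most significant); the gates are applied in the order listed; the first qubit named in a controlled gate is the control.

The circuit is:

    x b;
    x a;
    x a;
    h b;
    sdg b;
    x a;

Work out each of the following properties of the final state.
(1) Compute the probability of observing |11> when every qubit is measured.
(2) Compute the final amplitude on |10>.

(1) A full measurement returns |11> with probability 1/2.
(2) The final state's coefficient on |10> equals sqrt(2)/2.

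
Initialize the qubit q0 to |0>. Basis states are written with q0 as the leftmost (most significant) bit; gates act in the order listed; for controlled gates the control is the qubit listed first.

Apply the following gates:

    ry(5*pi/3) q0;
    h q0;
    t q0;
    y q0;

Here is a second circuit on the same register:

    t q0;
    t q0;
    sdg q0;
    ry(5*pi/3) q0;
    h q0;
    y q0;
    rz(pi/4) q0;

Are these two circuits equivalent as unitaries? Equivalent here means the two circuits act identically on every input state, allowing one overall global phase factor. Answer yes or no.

No, they are not equivalent — no single phase factor reconciles the two unitaries.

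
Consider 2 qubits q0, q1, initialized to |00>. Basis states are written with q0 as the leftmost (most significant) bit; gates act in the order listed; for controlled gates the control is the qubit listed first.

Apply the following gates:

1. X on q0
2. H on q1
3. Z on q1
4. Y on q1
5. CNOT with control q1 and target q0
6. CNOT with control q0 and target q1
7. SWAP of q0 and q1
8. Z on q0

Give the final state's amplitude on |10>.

|10> carries amplitude -sqrt(2)*I/2 in the final state.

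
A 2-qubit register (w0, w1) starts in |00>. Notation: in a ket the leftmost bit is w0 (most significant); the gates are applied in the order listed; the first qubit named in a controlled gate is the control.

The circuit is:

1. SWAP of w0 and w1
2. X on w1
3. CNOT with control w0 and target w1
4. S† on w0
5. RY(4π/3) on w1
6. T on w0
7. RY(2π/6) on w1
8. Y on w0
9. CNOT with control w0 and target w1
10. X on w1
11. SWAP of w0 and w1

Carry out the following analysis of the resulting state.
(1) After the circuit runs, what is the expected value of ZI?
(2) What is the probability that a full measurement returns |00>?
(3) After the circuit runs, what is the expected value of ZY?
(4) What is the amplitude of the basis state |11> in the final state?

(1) In the final state, ZI has expectation -1/2.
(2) Outcome |00> occurs with probability 0.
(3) In the final state, ZY has expectation 0.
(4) The final state's coefficient on |11> equals -sqrt(3)*I/2.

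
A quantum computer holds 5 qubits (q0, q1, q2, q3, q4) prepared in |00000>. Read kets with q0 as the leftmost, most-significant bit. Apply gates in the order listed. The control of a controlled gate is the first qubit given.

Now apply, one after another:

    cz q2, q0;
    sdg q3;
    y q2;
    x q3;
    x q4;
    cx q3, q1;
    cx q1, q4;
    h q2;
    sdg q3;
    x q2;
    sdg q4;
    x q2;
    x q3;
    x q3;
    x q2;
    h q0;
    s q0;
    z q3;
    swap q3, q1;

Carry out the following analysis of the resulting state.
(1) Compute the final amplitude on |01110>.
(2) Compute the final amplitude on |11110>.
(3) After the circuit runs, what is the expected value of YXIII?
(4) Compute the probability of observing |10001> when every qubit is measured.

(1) The amplitude on |01110> is -1/2. Key observation: steps 12-15 multiply out to the identity, so the circuit reduces to the remaining gates.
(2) |11110> carries amplitude -I/2 in the final state.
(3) The expectation value of YXIII is 0.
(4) The probability of measuring |10001> is 0.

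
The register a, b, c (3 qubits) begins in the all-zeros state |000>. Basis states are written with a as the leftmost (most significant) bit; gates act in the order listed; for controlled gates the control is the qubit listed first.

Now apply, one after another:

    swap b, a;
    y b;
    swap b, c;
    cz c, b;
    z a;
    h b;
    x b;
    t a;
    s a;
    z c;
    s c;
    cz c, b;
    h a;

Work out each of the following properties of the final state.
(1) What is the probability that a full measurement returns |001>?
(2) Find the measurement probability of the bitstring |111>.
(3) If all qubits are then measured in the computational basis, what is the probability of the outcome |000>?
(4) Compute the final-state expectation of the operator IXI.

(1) Outcome |001> occurs with probability 1/4.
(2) Outcome |111> occurs with probability 1/4.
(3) Outcome |000> occurs with probability 0.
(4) The observable IXI averages to -1.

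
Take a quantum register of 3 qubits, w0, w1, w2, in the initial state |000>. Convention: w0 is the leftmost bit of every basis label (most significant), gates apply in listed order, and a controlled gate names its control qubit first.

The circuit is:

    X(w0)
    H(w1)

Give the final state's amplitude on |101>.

The final state's coefficient on |101> equals 0.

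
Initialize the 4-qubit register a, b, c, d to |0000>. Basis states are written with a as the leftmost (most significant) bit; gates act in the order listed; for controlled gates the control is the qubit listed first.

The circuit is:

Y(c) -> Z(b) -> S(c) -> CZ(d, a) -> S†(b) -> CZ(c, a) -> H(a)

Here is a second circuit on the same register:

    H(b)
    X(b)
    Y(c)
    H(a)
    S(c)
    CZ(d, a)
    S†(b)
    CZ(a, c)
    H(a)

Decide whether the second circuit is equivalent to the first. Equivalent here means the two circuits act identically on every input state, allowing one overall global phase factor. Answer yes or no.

No, they are not equivalent — no single phase factor reconciles the two unitaries.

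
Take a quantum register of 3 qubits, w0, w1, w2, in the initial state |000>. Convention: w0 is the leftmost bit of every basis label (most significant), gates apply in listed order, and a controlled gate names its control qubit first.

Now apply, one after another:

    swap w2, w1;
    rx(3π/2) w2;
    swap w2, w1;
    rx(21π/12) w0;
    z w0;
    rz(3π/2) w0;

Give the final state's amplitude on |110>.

|110> carries amplitude sqrt(4 - 2*sqrt(2))*exp(3*I*pi/4)/4 in the final state.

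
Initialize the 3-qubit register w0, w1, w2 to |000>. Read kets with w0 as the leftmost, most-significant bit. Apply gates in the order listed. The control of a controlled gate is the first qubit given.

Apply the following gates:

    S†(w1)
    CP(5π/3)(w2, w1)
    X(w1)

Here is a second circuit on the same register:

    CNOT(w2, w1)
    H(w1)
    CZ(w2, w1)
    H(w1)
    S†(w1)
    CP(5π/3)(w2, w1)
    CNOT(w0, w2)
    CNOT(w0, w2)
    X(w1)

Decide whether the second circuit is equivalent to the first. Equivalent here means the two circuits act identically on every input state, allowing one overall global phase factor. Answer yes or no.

Yes — the two circuits implement the same unitary up to a global phase.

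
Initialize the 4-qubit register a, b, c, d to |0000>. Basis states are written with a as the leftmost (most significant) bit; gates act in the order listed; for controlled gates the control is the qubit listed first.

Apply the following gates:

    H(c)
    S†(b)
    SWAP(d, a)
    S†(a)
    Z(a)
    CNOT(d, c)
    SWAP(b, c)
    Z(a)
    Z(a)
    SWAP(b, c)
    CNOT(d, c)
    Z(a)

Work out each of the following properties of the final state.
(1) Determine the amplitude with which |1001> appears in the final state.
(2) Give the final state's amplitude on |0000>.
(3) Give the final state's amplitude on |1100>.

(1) The final state's coefficient on |1001> equals 0. Key observation: the block from step 5 through step 12 cancels to the identity and can be dropped.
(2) The amplitude on |0000> is sqrt(2)/2.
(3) The amplitude on |1100> is 0.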